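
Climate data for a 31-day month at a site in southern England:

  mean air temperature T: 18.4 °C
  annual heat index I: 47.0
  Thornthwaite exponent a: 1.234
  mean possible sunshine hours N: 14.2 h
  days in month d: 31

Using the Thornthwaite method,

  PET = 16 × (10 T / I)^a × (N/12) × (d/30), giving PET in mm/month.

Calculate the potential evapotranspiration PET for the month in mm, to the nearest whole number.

105 mm

10T/I = 10 × 18.4 / 47.0 = 3.9149
(10T/I)^a = 3.9149^1.234 = 5.3879
Uncorrected PET = 16 × 5.3879 = 86.206 mm
Correction = (N/12)(d/30) = (14.2/12)(31/30) = 1.2228
PET = 86.206 × 1.2228 = 105.413 mm/month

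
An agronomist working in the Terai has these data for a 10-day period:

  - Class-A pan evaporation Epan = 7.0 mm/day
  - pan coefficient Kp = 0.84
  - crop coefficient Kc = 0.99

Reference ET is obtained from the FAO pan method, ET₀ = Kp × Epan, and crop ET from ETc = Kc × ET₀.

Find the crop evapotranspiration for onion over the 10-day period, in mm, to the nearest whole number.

ET₀ = 0.84 × 7.0 = 5.8800 mm/d
ETc = Kc × ET₀ = 0.99 × 5.8800 = 5.8212 mm/d
Over 10 days: 5.8212 × 10 = 58.212 mm

58 mm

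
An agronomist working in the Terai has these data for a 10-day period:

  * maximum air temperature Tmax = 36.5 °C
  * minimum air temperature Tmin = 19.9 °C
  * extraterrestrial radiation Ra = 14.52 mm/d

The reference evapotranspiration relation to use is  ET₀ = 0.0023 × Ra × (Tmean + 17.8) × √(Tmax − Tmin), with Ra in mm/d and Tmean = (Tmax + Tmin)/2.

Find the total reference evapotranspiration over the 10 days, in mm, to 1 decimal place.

62.6 mm

Tmean = (36.5 + 19.9)/2 = 28.20 °C
ET₀ = 0.0023 × 14.52 × (28.20 + 17.8) × √16.6 = 0.0023 × 14.52 × 46.00 × 4.0743 = 6.2590 mm/d
Over 10 days: 6.2590 × 10 = 62.590 mm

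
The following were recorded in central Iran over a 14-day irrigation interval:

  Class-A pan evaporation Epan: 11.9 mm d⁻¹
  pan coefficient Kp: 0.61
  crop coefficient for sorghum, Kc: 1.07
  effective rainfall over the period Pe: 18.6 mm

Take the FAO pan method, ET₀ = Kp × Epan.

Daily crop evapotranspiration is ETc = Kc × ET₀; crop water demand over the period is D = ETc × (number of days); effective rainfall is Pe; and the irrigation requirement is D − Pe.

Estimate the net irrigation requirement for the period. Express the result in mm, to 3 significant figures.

ET₀ = 0.61 × 11.9 = 7.2590 mm/d
ETc = Kc × ET₀ = 1.07 × 7.2590 = 7.7671 mm/d
Crop demand D = ETc × 14 d = 7.7671 × 14 = 108.739 mm
D − Pe = 108.739 − 18.6 = 90.139 mm

90.1 mm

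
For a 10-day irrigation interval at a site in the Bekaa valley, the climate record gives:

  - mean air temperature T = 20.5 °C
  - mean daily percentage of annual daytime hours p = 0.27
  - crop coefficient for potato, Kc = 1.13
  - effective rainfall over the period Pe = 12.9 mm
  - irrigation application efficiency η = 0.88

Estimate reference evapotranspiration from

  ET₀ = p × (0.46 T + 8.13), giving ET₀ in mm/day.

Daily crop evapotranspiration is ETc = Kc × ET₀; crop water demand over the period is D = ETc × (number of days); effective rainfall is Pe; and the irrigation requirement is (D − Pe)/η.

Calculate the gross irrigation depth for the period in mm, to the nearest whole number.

ET₀ = 0.27 × (0.46 × 20.5 + 8.13) = 0.27 × 17.560 = 4.7412 mm/d
ETc = Kc × ET₀ = 1.13 × 4.7412 = 5.3576 mm/d
Crop demand D = ETc × 10 d = 5.3576 × 10 = 53.576 mm
D − Pe = 53.576 − 12.9 = 40.676 mm
Gross irrigation = 40.676 / 0.88 = 46.223 mm

46 mm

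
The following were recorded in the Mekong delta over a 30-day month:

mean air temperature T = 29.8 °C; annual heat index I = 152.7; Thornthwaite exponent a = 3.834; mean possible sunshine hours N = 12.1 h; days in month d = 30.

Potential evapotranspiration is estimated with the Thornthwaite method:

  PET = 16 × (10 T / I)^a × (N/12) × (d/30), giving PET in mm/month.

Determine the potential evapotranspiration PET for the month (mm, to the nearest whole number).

10T/I = 10 × 29.8 / 152.7 = 1.9515
(10T/I)^a = 1.9515^3.834 = 12.9800
Uncorrected PET = 16 × 12.9800 = 207.680 mm
Correction = (N/12)(d/30) = (12.1/12)(30/30) = 1.0083
PET = 207.680 × 1.0083 = 209.404 mm/month

209 mm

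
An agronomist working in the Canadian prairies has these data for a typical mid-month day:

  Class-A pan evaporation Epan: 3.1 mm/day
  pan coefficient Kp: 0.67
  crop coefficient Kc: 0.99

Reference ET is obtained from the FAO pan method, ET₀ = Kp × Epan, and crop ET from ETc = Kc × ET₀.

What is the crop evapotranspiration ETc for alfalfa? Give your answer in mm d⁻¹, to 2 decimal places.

2.06 mm d⁻¹

ET₀ = 0.67 × 3.1 = 2.0770 mm/d
ETc = Kc × ET₀ = 0.99 × 2.0770 = 2.0562 mm/d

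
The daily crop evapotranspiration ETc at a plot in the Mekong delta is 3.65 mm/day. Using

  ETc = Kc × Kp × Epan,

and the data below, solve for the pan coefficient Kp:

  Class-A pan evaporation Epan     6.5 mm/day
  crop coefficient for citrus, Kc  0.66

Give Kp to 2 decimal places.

ETc = Kc × Kp × Epan  ⇒  Kp = ETc / (Kc × Epan)
Kp = 3.65 / (0.66 × 6.5) = 3.65 / 4.290 = 0.8508

0.85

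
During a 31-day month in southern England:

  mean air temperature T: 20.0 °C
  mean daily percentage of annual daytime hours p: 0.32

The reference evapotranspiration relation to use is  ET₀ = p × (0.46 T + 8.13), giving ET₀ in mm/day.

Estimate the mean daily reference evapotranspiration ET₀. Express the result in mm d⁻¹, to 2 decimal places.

5.55 mm d⁻¹

ET₀ = 0.32 × (0.46 × 20.0 + 8.13) = 0.32 × 17.330 = 5.5456 mm/d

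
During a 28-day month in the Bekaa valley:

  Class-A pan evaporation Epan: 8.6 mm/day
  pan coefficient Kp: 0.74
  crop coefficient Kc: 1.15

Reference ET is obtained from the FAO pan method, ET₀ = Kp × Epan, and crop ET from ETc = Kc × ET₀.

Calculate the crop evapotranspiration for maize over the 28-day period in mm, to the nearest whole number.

ET₀ = 0.74 × 8.6 = 6.3640 mm/d
ETc = Kc × ET₀ = 1.15 × 6.3640 = 7.3186 mm/d
Over 28 days: 7.3186 × 28 = 204.921 mm

205 mm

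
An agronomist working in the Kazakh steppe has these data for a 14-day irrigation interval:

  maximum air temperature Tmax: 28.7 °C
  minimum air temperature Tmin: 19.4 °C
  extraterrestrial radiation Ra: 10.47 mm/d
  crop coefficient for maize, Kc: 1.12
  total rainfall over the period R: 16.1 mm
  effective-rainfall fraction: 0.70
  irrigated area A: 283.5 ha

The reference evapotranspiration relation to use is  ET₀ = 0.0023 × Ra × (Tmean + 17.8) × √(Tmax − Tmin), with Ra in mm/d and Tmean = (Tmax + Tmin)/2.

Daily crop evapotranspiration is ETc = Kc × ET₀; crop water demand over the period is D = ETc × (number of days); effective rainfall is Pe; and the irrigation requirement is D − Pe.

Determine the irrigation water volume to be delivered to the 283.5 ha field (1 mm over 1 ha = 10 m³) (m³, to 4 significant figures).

104700 m³

Tmean = (28.7 + 19.4)/2 = 24.05 °C
ET₀ = 0.0023 × 10.47 × (24.05 + 17.8) × √9.3 = 0.0023 × 10.47 × 41.85 × 3.0496 = 3.0734 mm/d
ETc = Kc × ET₀ = 1.12 × 3.0734 = 3.4422 mm/d
Crop demand D = ETc × 14 d = 3.4422 × 14 = 48.191 mm
Pe = 0.70 × 16.1 = 11.270 mm
D − Pe = 48.191 − 11.270 = 36.921 mm
Volume = 36.921 mm × 283.5 ha × 10 = 104671.0 m³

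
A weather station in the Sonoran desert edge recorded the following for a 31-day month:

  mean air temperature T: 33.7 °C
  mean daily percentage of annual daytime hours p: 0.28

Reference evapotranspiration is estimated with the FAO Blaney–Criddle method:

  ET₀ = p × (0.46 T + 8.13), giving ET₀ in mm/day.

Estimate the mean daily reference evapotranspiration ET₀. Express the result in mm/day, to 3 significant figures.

ET₀ = 0.28 × (0.46 × 33.7 + 8.13) = 0.28 × 23.632 = 6.6170 mm/d

6.62 mm/day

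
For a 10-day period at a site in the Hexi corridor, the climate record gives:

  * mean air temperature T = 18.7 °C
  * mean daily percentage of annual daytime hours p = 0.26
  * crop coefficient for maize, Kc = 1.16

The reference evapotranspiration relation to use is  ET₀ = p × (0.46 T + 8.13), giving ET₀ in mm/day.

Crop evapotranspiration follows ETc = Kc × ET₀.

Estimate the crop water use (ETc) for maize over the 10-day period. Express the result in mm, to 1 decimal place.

ET₀ = 0.26 × (0.46 × 18.7 + 8.13) = 0.26 × 16.732 = 4.3503 mm/d
ETc = Kc × ET₀ = 1.16 × 4.3503 = 5.0463 mm/d
Over 10 days: 5.0463 × 10 = 50.463 mm

50.5 mm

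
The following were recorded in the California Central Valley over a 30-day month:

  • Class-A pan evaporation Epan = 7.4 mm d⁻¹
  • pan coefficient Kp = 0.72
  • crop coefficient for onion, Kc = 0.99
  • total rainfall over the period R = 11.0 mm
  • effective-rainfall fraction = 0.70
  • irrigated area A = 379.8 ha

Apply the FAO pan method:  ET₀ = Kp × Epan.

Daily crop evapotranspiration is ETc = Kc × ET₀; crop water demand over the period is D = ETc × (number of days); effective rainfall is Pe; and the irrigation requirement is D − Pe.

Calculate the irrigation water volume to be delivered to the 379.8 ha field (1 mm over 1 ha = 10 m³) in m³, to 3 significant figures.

ET₀ = 0.72 × 7.4 = 5.3280 mm/d
ETc = Kc × ET₀ = 0.99 × 5.3280 = 5.2747 mm/d
Crop demand D = ETc × 30 d = 5.2747 × 30 = 158.241 mm
Pe = 0.70 × 11.0 = 7.700 mm
D − Pe = 158.241 − 7.700 = 150.541 mm
Volume = 150.541 mm × 379.8 ha × 10 = 571754.7 m³

572000 m³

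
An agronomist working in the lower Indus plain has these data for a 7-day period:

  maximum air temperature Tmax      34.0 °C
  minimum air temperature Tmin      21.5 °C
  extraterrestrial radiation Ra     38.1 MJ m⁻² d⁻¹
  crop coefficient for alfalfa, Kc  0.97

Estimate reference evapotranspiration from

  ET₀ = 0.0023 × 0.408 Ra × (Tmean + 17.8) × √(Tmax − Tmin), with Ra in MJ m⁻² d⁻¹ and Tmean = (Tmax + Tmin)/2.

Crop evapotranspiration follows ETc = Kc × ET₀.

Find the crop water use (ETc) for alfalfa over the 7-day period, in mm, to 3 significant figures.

39.1 mm

Tmean = (34.0 + 21.5)/2 = 27.75 °C
0.408 Ra = 0.408 × 38.1 = 15.5448 mm/d equivalent
ET₀ = 0.0023 × 15.5448 × (27.75 + 17.8) × √12.5 = 0.0023 × 15.5448 × 45.55 × 3.5355 = 5.7577 mm/d
ETc = Kc × ET₀ = 0.97 × 5.7577 = 5.5850 mm/d
Over 7 days: 5.5850 × 7 = 39.095 mm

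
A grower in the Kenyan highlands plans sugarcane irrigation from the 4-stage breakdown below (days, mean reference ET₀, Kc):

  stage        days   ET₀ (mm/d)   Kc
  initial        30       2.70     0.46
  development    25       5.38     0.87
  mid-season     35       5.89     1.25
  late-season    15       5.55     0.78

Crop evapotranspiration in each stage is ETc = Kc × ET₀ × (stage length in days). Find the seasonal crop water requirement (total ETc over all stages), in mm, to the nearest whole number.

477 mm

initial: 0.46 × 2.70 × 30 = 37.26 mm
development: 0.87 × 5.38 × 25 = 117.02 mm
mid-season: 1.25 × 5.89 × 35 = 257.69 mm
late-season: 0.78 × 5.55 × 15 = 64.94 mm
Seasonal total = 476.91 mm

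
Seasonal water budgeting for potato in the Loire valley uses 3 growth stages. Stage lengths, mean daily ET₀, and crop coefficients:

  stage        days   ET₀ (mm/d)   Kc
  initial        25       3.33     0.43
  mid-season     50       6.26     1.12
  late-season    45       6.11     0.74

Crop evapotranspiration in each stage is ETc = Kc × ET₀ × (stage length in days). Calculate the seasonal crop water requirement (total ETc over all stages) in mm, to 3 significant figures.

initial: 0.43 × 3.33 × 25 = 35.80 mm
mid-season: 1.12 × 6.26 × 50 = 350.56 mm
late-season: 0.74 × 6.11 × 45 = 203.46 mm
Seasonal total = 589.82 mm

590 mm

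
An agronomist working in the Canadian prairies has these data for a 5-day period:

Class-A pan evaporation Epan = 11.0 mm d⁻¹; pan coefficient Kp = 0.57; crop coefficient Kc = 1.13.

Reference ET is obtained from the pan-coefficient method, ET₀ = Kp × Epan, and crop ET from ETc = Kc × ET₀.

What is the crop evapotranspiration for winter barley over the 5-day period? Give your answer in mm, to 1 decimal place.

ET₀ = 0.57 × 11.0 = 6.2700 mm/d
ETc = Kc × ET₀ = 1.13 × 6.2700 = 7.0851 mm/d
Over 5 days: 7.0851 × 5 = 35.426 mm

35.4 mm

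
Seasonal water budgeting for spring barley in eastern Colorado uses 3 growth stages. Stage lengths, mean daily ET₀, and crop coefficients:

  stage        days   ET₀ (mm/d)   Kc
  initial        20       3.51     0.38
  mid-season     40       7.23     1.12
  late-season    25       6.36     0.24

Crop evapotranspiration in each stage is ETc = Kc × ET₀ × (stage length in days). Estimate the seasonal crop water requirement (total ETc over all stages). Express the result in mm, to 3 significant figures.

initial: 0.38 × 3.51 × 20 = 26.68 mm
mid-season: 1.12 × 7.23 × 40 = 323.90 mm
late-season: 0.24 × 6.36 × 25 = 38.16 mm
Seasonal total = 388.74 mm

389 mm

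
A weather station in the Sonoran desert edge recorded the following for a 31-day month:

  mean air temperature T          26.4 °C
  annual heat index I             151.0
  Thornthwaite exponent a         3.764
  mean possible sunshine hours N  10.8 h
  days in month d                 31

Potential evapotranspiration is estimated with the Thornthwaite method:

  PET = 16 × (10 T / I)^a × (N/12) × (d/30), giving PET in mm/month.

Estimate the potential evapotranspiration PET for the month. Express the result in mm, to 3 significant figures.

10T/I = 10 × 26.4 / 151.0 = 1.7483
(10T/I)^a = 1.7483^3.764 = 8.1885
Uncorrected PET = 16 × 8.1885 = 131.016 mm
Correction = (N/12)(d/30) = (10.8/12)(31/30) = 0.9300
PET = 131.016 × 0.9300 = 121.845 mm/month

122 mm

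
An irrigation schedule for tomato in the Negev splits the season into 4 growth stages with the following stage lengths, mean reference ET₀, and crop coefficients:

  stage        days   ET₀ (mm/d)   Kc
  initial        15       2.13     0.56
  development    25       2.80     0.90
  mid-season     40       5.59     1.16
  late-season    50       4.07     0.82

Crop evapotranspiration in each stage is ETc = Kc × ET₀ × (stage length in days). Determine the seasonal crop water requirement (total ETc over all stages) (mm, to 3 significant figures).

initial: 0.56 × 2.13 × 15 = 17.89 mm
development: 0.90 × 2.80 × 25 = 63.00 mm
mid-season: 1.16 × 5.59 × 40 = 259.38 mm
late-season: 0.82 × 4.07 × 50 = 166.87 mm
Seasonal total = 507.14 mm

507 mm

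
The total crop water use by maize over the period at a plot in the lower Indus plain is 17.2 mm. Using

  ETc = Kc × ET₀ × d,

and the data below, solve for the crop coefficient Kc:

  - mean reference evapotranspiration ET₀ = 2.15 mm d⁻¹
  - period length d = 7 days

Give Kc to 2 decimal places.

ETc = Kc × ET₀ × d  ⇒  Kc = ETc / (ET₀ × d)
Kc = 17.2 / (2.15 × 7) = 17.2 / 15.05 = 1.1429

1.14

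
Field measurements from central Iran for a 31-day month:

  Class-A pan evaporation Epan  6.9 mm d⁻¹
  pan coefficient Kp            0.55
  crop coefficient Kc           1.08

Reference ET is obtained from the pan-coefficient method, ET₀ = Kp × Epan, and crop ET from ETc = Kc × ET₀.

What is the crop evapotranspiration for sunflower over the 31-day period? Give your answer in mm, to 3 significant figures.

ET₀ = 0.55 × 6.9 = 3.7950 mm/d
ETc = Kc × ET₀ = 1.08 × 3.7950 = 4.0986 mm/d
Over 31 days: 4.0986 × 31 = 127.057 mm

127 mm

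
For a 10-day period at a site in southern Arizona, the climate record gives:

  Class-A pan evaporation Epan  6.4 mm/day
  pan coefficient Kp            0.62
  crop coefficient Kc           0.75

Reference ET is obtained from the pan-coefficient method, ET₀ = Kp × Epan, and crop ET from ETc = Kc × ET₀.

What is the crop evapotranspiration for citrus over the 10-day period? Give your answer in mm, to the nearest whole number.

ET₀ = 0.62 × 6.4 = 3.9680 mm/d
ETc = Kc × ET₀ = 0.75 × 3.9680 = 2.9760 mm/d
Over 10 days: 2.9760 × 10 = 29.760 mm

30 mm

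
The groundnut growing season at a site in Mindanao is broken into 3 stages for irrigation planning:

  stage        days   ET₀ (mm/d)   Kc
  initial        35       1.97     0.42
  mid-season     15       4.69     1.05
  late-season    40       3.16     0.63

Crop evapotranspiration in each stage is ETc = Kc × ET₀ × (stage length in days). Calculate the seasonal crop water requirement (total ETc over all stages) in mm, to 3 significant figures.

initial: 0.42 × 1.97 × 35 = 28.96 mm
mid-season: 1.05 × 4.69 × 15 = 73.87 mm
late-season: 0.63 × 3.16 × 40 = 79.63 mm
Seasonal total = 182.46 mm

182 mm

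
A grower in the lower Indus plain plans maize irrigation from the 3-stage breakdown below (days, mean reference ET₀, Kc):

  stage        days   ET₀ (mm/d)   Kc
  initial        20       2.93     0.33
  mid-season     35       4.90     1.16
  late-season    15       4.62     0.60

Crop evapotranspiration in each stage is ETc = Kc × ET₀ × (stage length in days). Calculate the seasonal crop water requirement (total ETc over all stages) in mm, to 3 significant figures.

initial: 0.33 × 2.93 × 20 = 19.34 mm
mid-season: 1.16 × 4.90 × 35 = 198.94 mm
late-season: 0.60 × 4.62 × 15 = 41.58 mm
Seasonal total = 259.86 mm

260 mm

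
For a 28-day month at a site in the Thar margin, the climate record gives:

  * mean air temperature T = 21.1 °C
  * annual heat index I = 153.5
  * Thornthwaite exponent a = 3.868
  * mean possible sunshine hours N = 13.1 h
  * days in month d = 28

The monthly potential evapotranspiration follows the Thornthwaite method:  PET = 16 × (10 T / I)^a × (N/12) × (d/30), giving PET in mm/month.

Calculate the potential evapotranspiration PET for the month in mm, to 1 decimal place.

10T/I = 10 × 21.1 / 153.5 = 1.3746
(10T/I)^a = 1.3746^3.868 = 3.4235
Uncorrected PET = 16 × 3.4235 = 54.776 mm
Correction = (N/12)(d/30) = (13.1/12)(28/30) = 1.0189
PET = 54.776 × 1.0189 = 55.811 mm/month

55.8 mm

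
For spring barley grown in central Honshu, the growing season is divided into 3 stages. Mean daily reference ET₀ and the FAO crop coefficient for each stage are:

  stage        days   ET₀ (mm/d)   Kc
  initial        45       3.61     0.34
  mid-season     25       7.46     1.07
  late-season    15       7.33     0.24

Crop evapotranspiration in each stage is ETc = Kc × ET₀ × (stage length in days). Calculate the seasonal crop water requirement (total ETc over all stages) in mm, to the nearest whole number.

initial: 0.34 × 3.61 × 45 = 55.23 mm
mid-season: 1.07 × 7.46 × 25 = 199.56 mm
late-season: 0.24 × 7.33 × 15 = 26.39 mm
Seasonal total = 281.18 mm

281 mm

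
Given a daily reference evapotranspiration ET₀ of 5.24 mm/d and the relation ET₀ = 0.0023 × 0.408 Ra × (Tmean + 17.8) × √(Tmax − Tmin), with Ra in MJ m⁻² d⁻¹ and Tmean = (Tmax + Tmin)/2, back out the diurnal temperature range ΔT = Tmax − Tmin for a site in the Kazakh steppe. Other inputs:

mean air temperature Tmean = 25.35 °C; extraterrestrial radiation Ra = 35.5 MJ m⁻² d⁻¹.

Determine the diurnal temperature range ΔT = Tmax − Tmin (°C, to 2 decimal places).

√ΔT = ET₀ / [0.0023 × 0.408 × Ra × (Tmean+17.8)] = 5.24 / (0.0023 × 14.4840 × 43.15) = 3.6453
ΔT = 3.6453² = 13.288 °C

13.29 °C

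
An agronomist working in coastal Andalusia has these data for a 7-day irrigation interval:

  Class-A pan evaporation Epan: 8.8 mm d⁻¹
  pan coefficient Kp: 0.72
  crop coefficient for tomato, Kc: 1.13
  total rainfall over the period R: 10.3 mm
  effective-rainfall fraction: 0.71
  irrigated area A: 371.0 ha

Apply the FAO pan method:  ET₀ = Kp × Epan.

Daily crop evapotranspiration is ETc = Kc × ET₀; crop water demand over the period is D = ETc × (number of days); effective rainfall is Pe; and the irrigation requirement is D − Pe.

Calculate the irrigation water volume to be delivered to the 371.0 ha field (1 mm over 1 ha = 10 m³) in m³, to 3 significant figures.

ET₀ = 0.72 × 8.8 = 6.3360 mm/d
ETc = Kc × ET₀ = 1.13 × 6.3360 = 7.1597 mm/d
Crop demand D = ETc × 7 d = 7.1597 × 7 = 50.118 mm
Pe = 0.71 × 10.3 = 7.313 mm
D − Pe = 50.118 − 7.313 = 42.805 mm
Volume = 42.805 mm × 371.0 ha × 10 = 158806.6 m³

159000 m³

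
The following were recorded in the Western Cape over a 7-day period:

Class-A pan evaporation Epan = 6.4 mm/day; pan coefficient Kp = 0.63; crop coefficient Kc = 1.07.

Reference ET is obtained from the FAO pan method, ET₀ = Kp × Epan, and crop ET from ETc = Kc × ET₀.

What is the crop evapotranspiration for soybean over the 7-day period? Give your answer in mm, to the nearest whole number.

30 mm

ET₀ = 0.63 × 6.4 = 4.0320 mm/d
ETc = Kc × ET₀ = 1.07 × 4.0320 = 4.3142 mm/d
Over 7 days: 4.3142 × 7 = 30.199 mm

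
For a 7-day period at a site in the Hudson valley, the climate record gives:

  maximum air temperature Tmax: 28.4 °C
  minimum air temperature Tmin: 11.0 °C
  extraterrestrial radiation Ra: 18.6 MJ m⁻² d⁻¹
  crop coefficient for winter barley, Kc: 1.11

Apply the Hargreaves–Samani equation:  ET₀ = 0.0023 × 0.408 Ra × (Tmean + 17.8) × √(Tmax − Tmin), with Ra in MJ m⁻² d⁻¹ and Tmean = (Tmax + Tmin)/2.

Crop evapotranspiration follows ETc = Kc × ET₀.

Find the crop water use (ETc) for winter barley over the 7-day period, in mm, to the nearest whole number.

Tmean = (28.4 + 11.0)/2 = 19.70 °C
0.408 Ra = 0.408 × 18.6 = 7.5888 mm/d equivalent
ET₀ = 0.0023 × 7.5888 × (19.70 + 17.8) × √17.4 = 0.0023 × 7.5888 × 37.50 × 4.1713 = 2.7303 mm/d
ETc = Kc × ET₀ = 1.11 × 2.7303 = 3.0306 mm/d
Over 7 days: 3.0306 × 7 = 21.214 mm

21 mm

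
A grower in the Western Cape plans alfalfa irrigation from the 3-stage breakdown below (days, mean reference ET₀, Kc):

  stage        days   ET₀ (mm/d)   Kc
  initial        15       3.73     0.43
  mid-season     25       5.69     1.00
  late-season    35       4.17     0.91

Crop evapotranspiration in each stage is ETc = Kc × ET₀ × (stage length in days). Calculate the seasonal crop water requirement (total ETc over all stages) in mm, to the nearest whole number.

initial: 0.43 × 3.73 × 15 = 24.06 mm
mid-season: 1.00 × 5.69 × 25 = 142.25 mm
late-season: 0.91 × 4.17 × 35 = 132.81 mm
Seasonal total = 299.12 mm

299 mm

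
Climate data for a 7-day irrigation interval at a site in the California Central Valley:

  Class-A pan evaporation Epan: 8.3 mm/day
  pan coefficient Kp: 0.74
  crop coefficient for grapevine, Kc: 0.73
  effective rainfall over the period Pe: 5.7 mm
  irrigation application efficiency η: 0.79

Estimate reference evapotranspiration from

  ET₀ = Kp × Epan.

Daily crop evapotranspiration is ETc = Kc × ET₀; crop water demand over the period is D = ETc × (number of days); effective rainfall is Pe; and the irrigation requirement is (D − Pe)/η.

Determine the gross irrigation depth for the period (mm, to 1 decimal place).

ET₀ = 0.74 × 8.3 = 6.1420 mm/d
ETc = Kc × ET₀ = 0.73 × 6.1420 = 4.4837 mm/d
Crop demand D = ETc × 7 d = 4.4837 × 7 = 31.386 mm
D − Pe = 31.386 − 5.7 = 25.686 mm
Gross irrigation = 25.686 / 0.79 = 32.514 mm

32.5 mm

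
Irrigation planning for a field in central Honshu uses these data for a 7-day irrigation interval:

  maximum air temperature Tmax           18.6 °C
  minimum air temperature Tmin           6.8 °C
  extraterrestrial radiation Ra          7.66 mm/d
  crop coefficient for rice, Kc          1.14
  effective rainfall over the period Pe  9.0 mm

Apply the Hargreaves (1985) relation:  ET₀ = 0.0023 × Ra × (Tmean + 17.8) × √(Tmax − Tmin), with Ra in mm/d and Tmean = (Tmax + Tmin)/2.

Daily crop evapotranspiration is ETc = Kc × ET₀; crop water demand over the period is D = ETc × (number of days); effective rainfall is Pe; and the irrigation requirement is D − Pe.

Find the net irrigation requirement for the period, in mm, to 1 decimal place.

Tmean = (18.6 + 6.8)/2 = 12.70 °C
ET₀ = 0.0023 × 7.66 × (12.70 + 17.8) × √11.8 = 0.0023 × 7.66 × 30.50 × 3.4351 = 1.8458 mm/d
ETc = Kc × ET₀ = 1.14 × 1.8458 = 2.1042 mm/d
Crop demand D = ETc × 7 d = 2.1042 × 7 = 14.729 mm
D − Pe = 14.729 − 9.0 = 5.729 mm

5.7 mm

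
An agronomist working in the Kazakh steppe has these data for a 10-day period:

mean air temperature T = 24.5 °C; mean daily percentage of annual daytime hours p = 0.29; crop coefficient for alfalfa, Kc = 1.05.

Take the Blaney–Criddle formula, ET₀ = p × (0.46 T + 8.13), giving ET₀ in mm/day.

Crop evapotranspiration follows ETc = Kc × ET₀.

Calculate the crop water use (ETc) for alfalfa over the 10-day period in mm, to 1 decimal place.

ET₀ = 0.29 × (0.46 × 24.5 + 8.13) = 0.29 × 19.400 = 5.6260 mm/d
ETc = Kc × ET₀ = 1.05 × 5.6260 = 5.9073 mm/d
Over 10 days: 5.9073 × 10 = 59.073 mm

59.1 mm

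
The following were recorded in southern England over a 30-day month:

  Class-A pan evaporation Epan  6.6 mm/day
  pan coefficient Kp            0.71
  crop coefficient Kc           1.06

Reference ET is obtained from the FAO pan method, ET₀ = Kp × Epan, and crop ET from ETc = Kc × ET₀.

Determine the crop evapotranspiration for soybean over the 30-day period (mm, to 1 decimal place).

ET₀ = 0.71 × 6.6 = 4.6860 mm/d
ETc = Kc × ET₀ = 1.06 × 4.6860 = 4.9672 mm/d
Over 30 days: 4.9672 × 30 = 149.016 mm

149.0 mm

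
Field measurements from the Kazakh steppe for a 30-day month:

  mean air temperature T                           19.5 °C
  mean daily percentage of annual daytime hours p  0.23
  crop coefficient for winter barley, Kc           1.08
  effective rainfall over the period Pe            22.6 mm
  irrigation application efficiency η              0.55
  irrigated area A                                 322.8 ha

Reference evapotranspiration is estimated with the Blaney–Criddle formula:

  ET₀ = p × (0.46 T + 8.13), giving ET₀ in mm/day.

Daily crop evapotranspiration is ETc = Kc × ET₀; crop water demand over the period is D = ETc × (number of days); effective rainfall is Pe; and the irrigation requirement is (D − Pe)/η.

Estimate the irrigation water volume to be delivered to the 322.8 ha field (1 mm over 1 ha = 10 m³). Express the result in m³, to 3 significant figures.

615000 m³

ET₀ = 0.23 × (0.46 × 19.5 + 8.13) = 0.23 × 17.100 = 3.9330 mm/d
ETc = Kc × ET₀ = 1.08 × 3.9330 = 4.2476 mm/d
Crop demand D = ETc × 30 d = 4.2476 × 30 = 127.428 mm
D − Pe = 127.428 − 22.6 = 104.828 mm
Gross irrigation = 104.828 / 0.55 = 190.596 mm
Volume = 190.596 mm × 322.8 ha × 10 = 615243.9 m³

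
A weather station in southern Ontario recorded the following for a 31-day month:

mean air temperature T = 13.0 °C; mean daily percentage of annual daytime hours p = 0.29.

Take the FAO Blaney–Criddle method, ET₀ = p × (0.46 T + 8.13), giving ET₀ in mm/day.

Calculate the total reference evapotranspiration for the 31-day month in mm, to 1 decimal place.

ET₀ = 0.29 × (0.46 × 13.0 + 8.13) = 0.29 × 14.110 = 4.0919 mm/d
Monthly total = 4.0919 × 31 = 126.849 mm

126.8 mm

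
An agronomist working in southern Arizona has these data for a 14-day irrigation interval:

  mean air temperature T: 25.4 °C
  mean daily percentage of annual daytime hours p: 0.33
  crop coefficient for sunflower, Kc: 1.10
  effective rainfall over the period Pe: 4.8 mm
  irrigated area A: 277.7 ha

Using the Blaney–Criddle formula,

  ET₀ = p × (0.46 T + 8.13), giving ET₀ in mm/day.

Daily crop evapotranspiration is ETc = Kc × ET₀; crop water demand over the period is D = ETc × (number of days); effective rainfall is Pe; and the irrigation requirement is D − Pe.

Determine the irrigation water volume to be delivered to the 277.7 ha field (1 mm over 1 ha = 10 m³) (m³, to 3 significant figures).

266000 m³

ET₀ = 0.33 × (0.46 × 25.4 + 8.13) = 0.33 × 19.814 = 6.5386 mm/d
ETc = Kc × ET₀ = 1.10 × 6.5386 = 7.1925 mm/d
Crop demand D = ETc × 14 d = 7.1925 × 14 = 100.695 mm
D − Pe = 100.695 − 4.8 = 95.895 mm
Volume = 95.895 mm × 277.7 ha × 10 = 266300.4 m³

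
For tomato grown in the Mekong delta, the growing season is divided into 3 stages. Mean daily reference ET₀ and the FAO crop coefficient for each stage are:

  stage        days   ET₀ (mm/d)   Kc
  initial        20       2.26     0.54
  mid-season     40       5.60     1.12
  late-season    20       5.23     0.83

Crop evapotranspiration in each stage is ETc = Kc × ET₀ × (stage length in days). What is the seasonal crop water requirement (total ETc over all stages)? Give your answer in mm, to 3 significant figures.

initial: 0.54 × 2.26 × 20 = 24.41 mm
mid-season: 1.12 × 5.60 × 40 = 250.88 mm
late-season: 0.83 × 5.23 × 20 = 86.82 mm
Seasonal total = 362.11 mm

362 mm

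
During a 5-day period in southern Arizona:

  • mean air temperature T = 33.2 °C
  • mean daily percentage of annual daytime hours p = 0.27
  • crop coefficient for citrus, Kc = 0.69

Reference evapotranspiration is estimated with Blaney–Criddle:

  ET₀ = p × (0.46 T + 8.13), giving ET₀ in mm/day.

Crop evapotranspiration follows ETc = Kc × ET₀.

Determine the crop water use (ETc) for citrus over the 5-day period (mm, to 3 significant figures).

ET₀ = 0.27 × (0.46 × 33.2 + 8.13) = 0.27 × 23.402 = 6.3185 mm/d
ETc = Kc × ET₀ = 0.69 × 6.3185 = 4.3598 mm/d
Over 5 days: 4.3598 × 5 = 21.799 mm

21.8 mm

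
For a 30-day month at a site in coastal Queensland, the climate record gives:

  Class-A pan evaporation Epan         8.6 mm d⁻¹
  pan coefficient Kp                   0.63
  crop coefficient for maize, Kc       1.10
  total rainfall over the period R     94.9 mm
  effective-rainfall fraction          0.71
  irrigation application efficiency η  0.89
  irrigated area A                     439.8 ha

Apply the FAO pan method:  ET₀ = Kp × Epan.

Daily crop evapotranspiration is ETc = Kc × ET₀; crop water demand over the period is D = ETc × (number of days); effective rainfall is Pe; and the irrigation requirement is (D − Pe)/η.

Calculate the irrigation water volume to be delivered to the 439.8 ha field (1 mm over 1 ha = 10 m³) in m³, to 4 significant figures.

550600 m³

ET₀ = 0.63 × 8.6 = 5.4180 mm/d
ETc = Kc × ET₀ = 1.10 × 5.4180 = 5.9598 mm/d
Crop demand D = ETc × 30 d = 5.9598 × 30 = 178.794 mm
Pe = 0.71 × 94.9 = 67.379 mm
D − Pe = 178.794 − 67.379 = 111.415 mm
Gross irrigation = 111.415 / 0.89 = 125.185 mm
Volume = 125.185 mm × 439.8 ha × 10 = 550563.6 m³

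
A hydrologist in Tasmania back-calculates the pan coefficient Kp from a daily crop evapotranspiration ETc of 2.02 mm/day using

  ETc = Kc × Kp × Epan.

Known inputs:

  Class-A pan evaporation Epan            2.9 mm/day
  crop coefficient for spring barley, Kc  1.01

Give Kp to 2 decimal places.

0.69

ETc = Kc × Kp × Epan  ⇒  Kp = ETc / (Kc × Epan)
Kp = 2.02 / (1.01 × 2.9) = 2.02 / 2.929 = 0.6897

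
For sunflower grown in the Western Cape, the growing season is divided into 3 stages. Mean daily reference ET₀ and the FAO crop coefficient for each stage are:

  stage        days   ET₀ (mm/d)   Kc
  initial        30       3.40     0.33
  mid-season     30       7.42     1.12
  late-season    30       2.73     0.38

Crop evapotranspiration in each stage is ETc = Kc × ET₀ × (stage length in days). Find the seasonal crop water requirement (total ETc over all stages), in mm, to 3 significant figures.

initial: 0.33 × 3.40 × 30 = 33.66 mm
mid-season: 1.12 × 7.42 × 30 = 249.31 mm
late-season: 0.38 × 2.73 × 30 = 31.12 mm
Seasonal total = 314.09 mm

314 mm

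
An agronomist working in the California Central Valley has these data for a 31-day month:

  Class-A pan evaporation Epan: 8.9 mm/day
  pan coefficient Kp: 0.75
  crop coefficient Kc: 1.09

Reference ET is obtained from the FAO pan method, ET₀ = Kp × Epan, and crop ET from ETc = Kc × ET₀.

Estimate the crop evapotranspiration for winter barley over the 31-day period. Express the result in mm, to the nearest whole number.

226 mm

ET₀ = 0.75 × 8.9 = 6.6750 mm/d
ETc = Kc × ET₀ = 1.09 × 6.6750 = 7.2758 mm/d
Over 31 days: 7.2758 × 31 = 225.550 mm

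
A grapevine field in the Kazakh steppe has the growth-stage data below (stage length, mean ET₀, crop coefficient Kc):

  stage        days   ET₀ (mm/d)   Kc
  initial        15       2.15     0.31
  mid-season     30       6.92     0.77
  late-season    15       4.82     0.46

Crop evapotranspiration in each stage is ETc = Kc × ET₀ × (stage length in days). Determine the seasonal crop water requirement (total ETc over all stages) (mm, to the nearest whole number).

initial: 0.31 × 2.15 × 15 = 10.00 mm
mid-season: 0.77 × 6.92 × 30 = 159.85 mm
late-season: 0.46 × 4.82 × 15 = 33.26 mm
Seasonal total = 203.11 mm

203 mm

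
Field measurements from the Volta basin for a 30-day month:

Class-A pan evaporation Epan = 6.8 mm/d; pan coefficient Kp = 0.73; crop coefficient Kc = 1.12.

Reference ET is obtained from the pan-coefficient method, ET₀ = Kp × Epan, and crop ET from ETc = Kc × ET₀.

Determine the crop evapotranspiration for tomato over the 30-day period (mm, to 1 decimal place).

ET₀ = 0.73 × 6.8 = 4.9640 mm/d
ETc = Kc × ET₀ = 1.12 × 4.9640 = 5.5597 mm/d
Over 30 days: 5.5597 × 30 = 166.791 mm

166.8 mm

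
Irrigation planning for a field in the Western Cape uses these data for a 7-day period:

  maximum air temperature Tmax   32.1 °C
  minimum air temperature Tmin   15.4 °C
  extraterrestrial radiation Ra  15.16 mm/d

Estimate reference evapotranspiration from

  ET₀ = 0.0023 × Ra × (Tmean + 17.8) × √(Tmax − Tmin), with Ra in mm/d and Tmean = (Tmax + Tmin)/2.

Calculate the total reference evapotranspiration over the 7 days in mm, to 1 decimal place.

Tmean = (32.1 + 15.4)/2 = 23.75 °C
ET₀ = 0.0023 × 15.16 × (23.75 + 17.8) × √16.7 = 0.0023 × 15.16 × 41.55 × 4.0866 = 5.9205 mm/d
Over 7 days: 5.9205 × 7 = 41.444 mm

41.4 mm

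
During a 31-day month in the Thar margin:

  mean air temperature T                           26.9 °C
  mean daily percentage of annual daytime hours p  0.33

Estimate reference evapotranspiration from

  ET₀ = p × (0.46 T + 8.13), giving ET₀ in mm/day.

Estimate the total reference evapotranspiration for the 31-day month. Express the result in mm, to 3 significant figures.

ET₀ = 0.33 × (0.46 × 26.9 + 8.13) = 0.33 × 20.504 = 6.7663 mm/d
Monthly total = 6.7663 × 31 = 209.755 mm

210 mm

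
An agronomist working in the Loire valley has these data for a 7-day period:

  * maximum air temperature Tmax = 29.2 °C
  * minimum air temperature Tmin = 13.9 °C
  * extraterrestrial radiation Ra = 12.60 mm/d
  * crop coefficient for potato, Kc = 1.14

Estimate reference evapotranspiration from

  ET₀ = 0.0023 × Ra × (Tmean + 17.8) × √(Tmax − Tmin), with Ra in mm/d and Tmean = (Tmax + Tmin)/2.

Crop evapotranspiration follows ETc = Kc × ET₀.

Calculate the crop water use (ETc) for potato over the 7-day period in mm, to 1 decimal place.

Tmean = (29.2 + 13.9)/2 = 21.55 °C
ET₀ = 0.0023 × 12.60 × (21.55 + 17.8) × √15.3 = 0.0023 × 12.60 × 39.35 × 3.9115 = 4.4605 mm/d
ETc = Kc × ET₀ = 1.14 × 4.4605 = 5.0850 mm/d
Over 7 days: 5.0850 × 7 = 35.595 mm

35.6 mm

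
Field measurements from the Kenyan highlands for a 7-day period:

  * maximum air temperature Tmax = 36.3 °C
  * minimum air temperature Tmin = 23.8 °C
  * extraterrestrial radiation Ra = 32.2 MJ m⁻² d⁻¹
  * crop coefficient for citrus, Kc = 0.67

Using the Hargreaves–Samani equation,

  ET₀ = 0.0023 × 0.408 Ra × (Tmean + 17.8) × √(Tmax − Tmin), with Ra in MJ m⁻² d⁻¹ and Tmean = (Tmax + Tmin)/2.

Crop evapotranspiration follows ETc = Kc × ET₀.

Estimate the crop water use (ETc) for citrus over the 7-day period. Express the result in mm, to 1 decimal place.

Tmean = (36.3 + 23.8)/2 = 30.05 °C
0.408 Ra = 0.408 × 32.2 = 13.1376 mm/d equivalent
ET₀ = 0.0023 × 13.1376 × (30.05 + 17.8) × √12.5 = 0.0023 × 13.1376 × 47.85 × 3.5355 = 5.1118 mm/d
ETc = Kc × ET₀ = 0.67 × 5.1118 = 3.4249 mm/d
Over 7 days: 3.4249 × 7 = 23.974 mm

24.0 mm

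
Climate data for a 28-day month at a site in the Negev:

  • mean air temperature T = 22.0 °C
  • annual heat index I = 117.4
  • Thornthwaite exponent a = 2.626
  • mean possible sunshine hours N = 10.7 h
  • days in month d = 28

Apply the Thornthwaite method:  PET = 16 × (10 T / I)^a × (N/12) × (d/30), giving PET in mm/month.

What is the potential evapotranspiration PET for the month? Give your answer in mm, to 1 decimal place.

10T/I = 10 × 22.0 / 117.4 = 1.8739
(10T/I)^a = 1.8739^2.626 = 5.2027
Uncorrected PET = 16 × 5.2027 = 83.243 mm
Correction = (N/12)(d/30) = (10.7/12)(28/30) = 0.8322
PET = 83.243 × 0.8322 = 69.275 mm/month

69.3 mm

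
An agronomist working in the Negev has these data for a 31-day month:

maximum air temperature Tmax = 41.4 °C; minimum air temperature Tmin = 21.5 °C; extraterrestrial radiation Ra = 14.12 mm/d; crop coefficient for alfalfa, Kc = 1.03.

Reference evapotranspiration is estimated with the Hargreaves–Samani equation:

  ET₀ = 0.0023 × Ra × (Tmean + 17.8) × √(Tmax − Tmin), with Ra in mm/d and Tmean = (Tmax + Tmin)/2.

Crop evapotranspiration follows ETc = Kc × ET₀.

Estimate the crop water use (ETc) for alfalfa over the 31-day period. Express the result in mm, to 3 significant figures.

228 mm

Tmean = (41.4 + 21.5)/2 = 31.45 °C
ET₀ = 0.0023 × 14.12 × (31.45 + 17.8) × √19.9 = 0.0023 × 14.12 × 49.25 × 4.4609 = 7.1350 mm/d
ETc = Kc × ET₀ = 1.03 × 7.1350 = 7.3491 mm/d
Over 31 days: 7.3491 × 31 = 227.822 mm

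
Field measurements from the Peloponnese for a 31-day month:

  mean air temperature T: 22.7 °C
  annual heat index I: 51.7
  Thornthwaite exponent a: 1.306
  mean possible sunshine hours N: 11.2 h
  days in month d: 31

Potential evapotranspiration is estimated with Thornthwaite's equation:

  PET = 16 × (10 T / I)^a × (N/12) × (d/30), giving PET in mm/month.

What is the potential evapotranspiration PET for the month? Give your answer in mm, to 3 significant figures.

107 mm

10T/I = 10 × 22.7 / 51.7 = 4.3907
(10T/I)^a = 4.3907^1.306 = 6.9048
Uncorrected PET = 16 × 6.9048 = 110.477 mm
Correction = (N/12)(d/30) = (11.2/12)(31/30) = 0.9644
PET = 110.477 × 0.9644 = 106.544 mm/month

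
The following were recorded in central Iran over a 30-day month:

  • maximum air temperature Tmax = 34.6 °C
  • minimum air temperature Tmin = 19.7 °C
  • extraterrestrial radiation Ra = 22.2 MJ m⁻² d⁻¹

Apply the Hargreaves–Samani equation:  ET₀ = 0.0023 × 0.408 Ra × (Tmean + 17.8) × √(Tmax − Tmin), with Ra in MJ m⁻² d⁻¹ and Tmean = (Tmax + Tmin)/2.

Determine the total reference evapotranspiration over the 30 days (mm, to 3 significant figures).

108 mm

Tmean = (34.6 + 19.7)/2 = 27.15 °C
0.408 Ra = 0.408 × 22.2 = 9.0576 mm/d equivalent
ET₀ = 0.0023 × 9.0576 × (27.15 + 17.8) × √14.9 = 0.0023 × 9.0576 × 44.95 × 3.8601 = 3.6147 mm/d
Over 30 days: 3.6147 × 30 = 108.441 mm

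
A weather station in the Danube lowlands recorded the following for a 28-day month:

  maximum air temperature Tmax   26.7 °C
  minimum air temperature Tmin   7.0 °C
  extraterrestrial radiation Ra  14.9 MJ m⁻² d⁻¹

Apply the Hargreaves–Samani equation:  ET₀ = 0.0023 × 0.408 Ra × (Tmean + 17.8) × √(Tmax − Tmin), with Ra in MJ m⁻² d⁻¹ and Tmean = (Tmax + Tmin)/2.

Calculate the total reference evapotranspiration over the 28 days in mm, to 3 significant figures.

Tmean = (26.7 + 7.0)/2 = 16.85 °C
0.408 Ra = 0.408 × 14.9 = 6.0792 mm/d equivalent
ET₀ = 0.0023 × 6.0792 × (16.85 + 17.8) × √19.7 = 0.0023 × 6.0792 × 34.65 × 4.4385 = 2.1504 mm/d
Over 28 days: 2.1504 × 28 = 60.211 mm

60.2 mm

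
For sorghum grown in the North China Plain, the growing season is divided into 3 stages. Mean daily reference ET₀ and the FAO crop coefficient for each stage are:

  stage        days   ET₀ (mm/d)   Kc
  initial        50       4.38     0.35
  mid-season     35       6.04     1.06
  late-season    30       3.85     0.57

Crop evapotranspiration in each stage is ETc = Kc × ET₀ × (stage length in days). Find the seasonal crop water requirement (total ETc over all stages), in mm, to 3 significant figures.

initial: 0.35 × 4.38 × 50 = 76.65 mm
mid-season: 1.06 × 6.04 × 35 = 224.08 mm
late-season: 0.57 × 3.85 × 30 = 65.84 mm
Seasonal total = 366.57 mm

367 mm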